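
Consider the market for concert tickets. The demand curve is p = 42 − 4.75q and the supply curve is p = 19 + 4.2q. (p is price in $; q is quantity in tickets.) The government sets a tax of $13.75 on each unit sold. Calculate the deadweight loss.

Competitive equilibrium: 42 − 4.75q = 19 + 4.2q → q* = 2.5698, p* = 29.7933.
With the tax, the buyer price exceeds the seller price by 13.75: (42 − 4.75q) − (19 + 4.2q) = 13.75 → q' = 1.0335.
Δq = 2.5698 − 1.0335 = 1.5363; the wedge equals the tax, 13.75.
Welfare loss = ½ × 1.5363 × 13.75 = $10.56.

$10.56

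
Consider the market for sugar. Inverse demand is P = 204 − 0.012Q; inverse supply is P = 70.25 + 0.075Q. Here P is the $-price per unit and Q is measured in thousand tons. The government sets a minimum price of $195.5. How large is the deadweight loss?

$29896.64 thousand

Competitive equilibrium: 204 − 0.012Q = 70.25 + 0.075Q → Q* = 1537.3563, P* = 185.5517.
At the floor P = 195.5, quantity demanded = (204 − 195.5)/0.012 = 708.3333.
Sellers' marginal cost at Q' = 708.3333: 70.25 + 0.075·708.3333 = 123.375.
ΔQ = 1537.3563 − 708.3333 = 829.023; wedge = 195.5 − 123.375 = 72.125.
The triangle = ½ × 829.023 × 72.125 = $29896.64 thousand.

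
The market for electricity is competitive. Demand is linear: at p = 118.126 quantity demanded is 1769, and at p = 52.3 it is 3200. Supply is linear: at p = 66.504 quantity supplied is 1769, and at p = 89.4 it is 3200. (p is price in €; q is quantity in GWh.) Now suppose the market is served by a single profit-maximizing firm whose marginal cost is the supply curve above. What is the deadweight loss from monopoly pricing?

Demand slope = (52.3 − 118.126)/(3200 − 1769) = −0.046, so p = 199.5 − 0.046q.
Supply slope = (89.4 − 66.504)/(3200 − 1769) = 0.016, so p = 38.2 + 0.016q.
Competitive equilibrium: 199.5 − 0.046q = 38.2 + 0.016q → q* = 2601.6129, p* = 79.82581.
Marginal revenue: MR = 199.5 − 0.092q. Set MR = MC: 199.5 − 0.092q = 38.2 + 0.016q → q_m = 1493.51852.
Price p_m = 199.5 − 0.046·1493.51852 = 130.79815; MC(q_m) = 38.2 + 0.016·1493.51852 = 62.0963.
Competitive q* = 2601.6129, so Δq = 1108.09438; wedge = 130.79815 − 62.0963 = 68.70185.
Deadweight loss = ½ × 1108.09438 × 68.70185 = €38064.07.

€38064.07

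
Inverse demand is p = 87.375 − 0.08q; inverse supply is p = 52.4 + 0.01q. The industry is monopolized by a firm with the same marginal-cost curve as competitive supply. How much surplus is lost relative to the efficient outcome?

Competitive equilibrium: 87.375 − 0.08q = 52.4 + 0.01q → q* = 388.6111, p* = 56.2861.
Marginal revenue: MR = 87.375 − 0.16q. Set MR = MC: 87.375 − 0.16q = 52.4 + 0.01q → q_m = 205.7353.
Price p_m = 87.375 − 0.08·205.7353 = 70.9162; MC(q_m) = 52.4 + 0.01·205.7353 = 54.4574.
Competitive q* = 388.6111, so Δq = 182.8758; wedge = 70.9162 − 54.4574 = 16.4588.
The triangle = ½ × 182.8758 × 16.4588 = 1504.96.

1504.96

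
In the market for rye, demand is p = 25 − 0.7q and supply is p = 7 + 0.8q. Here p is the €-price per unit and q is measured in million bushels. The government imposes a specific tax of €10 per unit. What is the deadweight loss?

€33.33 million

Competitive equilibrium: 25 − 0.7q = 7 + 0.8q → q* = 12, p* = 16.6.
With the tax, the buyer price exceeds the seller price by 10: (25 − 0.7q) − (7 + 0.8q) = 10 → q' = 5.3333.
Δq = 12 − 5.3333 = 6.6667; the wedge equals the tax, 10.
Deadweight loss = ½ × 6.6667 × 10 = €33.33 million.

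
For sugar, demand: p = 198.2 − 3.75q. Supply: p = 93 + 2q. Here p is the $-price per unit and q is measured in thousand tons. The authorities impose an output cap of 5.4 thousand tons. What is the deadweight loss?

Competitive equilibrium: 198.2 − 3.75q = 93 + 2q → q* = 18.2957, p* = 129.5913.
At q = 5.4: demand price = 198.2 − 3.75·5.4 = 177.95; supply price = 93 + 2·5.4 = 103.8.
Δq = 18.2957 − 5.4 = 12.8957; wedge = 177.95 − 103.8 = 74.15.
DWL = ½ × 12.8957 × 74.15 = $478.11 thousand.

$478.11 thousand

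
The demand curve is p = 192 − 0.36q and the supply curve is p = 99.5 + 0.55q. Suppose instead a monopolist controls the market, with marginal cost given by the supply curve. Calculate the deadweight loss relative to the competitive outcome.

Competitive equilibrium: 192 − 0.36q = 99.5 + 0.55q → q* = 101.64835, p* = 155.40659.
Marginal revenue: MR = 192 − 0.72q. Set MR = MC: 192 − 0.72q = 99.5 + 0.55q → q_m = 72.83465.
Price p_m = 192 − 0.36·72.83465 = 165.77953; MC(q_m) = 99.5 + 0.55·72.83465 = 139.55906.
Competitive q* = 101.64835, so Δq = 28.8137; wedge = 165.77953 − 139.55906 = 26.22047.
Welfare loss = ½ × 28.8137 × 26.22047 = 377.75.

377.75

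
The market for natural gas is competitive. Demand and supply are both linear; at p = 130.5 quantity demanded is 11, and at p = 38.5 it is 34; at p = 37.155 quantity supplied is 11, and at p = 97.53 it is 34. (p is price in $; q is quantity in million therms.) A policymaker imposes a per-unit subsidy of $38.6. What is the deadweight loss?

Demand slope = (38.5 − 130.5)/(34 − 11) = −4, so p = 174.5 − 4q.
Supply slope = (97.53 − 37.155)/(34 − 11) = 2.625, so p = 8.28 + 2.625q.
Competitive equilibrium: 174.5 − 4q = 8.28 + 2.625q → q* = 25.0898, p* = 74.1408.
The subsidy lowers effective supply by 38.6: p = 2.625q − 30.32.
New quantity: 174.5 − 4q = 2.625q − 30.32 → q' = 30.9162.
Overproduction Δq = 30.9162 − 25.0898 = 5.8264; wedge = subsidy = 38.6.
DWL = ½ × 5.8264 × 38.6 = $112.45 million.

$112.45 million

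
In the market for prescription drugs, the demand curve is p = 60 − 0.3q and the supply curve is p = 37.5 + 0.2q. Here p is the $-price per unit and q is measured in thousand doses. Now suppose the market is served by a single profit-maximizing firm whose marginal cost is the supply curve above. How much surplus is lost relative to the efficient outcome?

$71.19 thousand

Competitive equilibrium: 60 − 0.3q = 37.5 + 0.2q → q* = 45, p* = 46.5.
Marginal revenue: MR = 60 − 0.6q. Set MR = MC: 60 − 0.6q = 37.5 + 0.2q → q_m = 28.125.
Price p_m = 60 − 0.3·28.125 = 51.5625; MC(q_m) = 37.5 + 0.2·28.125 = 43.125.
Competitive q* = 45, so Δq = 16.875; wedge = 51.5625 − 43.125 = 8.4375.
Welfare loss = ½ × 16.875 × 8.4375 = $71.19 thousand.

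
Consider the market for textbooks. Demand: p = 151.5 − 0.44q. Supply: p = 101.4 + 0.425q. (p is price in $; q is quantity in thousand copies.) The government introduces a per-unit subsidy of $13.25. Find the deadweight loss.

$101.48 thousand

Competitive equilibrium: 151.5 − 0.44q = 101.4 + 0.425q → q* = 57.9191, p* = 126.0156.
The subsidy lowers effective supply by 13.25: p = 88.15 + 0.425q.
New quantity: 151.5 − 0.44q = 88.15 + 0.425q → q' = 73.237.
Overproduction Δq = 73.237 − 57.9191 = 15.3179; wedge = subsidy = 13.25.
Deadweight loss = ½ × 15.3179 × 13.25 = $101.48 thousand.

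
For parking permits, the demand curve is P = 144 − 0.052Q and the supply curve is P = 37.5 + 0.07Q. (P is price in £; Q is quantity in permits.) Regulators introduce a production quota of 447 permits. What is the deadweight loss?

Competitive equilibrium: 144 − 0.052Q = 37.5 + 0.07Q → Q* = 872.9508, P* = 98.6066.
At Q = 447: demand price = 144 − 0.052·447 = 120.756; supply price = 37.5 + 0.07·447 = 68.79.
ΔQ = 872.9508 − 447 = 425.9508; wedge = 120.756 − 68.79 = 51.966.
DWL = ½ × 425.9508 × 51.966 = £11067.48.

£11067.48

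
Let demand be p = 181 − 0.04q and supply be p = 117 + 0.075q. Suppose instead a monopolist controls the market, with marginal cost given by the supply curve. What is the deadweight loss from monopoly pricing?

Competitive equilibrium: 181 − 0.04q = 117 + 0.075q → q* = 556.52174, p* = 158.73913.
Marginal revenue: MR = 181 − 0.08q. Set MR = MC: 181 − 0.08q = 117 + 0.075q → q_m = 412.90323.
Price p_m = 181 − 0.04·412.90323 = 164.48387; MC(q_m) = 117 + 0.075·412.90323 = 147.96774.
Competitive q* = 556.52174, so Δq = 143.61851; wedge = 164.48387 − 147.96774 = 16.51613.
The triangle = ½ × 143.61851 × 16.51613 = 1186.01.

1186.01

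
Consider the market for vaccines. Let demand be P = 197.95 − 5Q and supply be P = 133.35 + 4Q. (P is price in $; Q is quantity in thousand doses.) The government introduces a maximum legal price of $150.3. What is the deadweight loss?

$38.90 thousand

Competitive equilibrium: 197.95 − 5Q = 133.35 + 4Q → Q* = 7.1778, P* = 162.0611.
At the ceiling P = 150.3, quantity supplied = (150.3 − 133.35)/4 = 4.2375.
Willingness to pay at Q' = 4.2375: 197.95 − 5·4.2375 = 176.7625.
ΔQ = 7.1778 − 4.2375 = 2.9403; wedge = 176.7625 − 150.3 = 26.4625.
DWL = ½ × 2.9403 × 26.4625 = $38.90 thousand.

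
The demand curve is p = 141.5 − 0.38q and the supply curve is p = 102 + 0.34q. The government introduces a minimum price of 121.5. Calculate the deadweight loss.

Competitive equilibrium: 141.5 − 0.38q = 102 + 0.34q → q* = 54.8611, p* = 120.6528.
At the floor p = 121.5, quantity demanded = (141.5 − 121.5)/0.38 = 52.6316.
Sellers' marginal cost at q' = 52.6316: 102 + 0.34·52.6316 = 119.8947.
Δq = 54.8611 − 52.6316 = 2.2295; wedge = 121.5 − 119.8947 = 1.6053.
Deadweight loss = ½ × 2.2295 × 1.6053 = 1.79.

1.79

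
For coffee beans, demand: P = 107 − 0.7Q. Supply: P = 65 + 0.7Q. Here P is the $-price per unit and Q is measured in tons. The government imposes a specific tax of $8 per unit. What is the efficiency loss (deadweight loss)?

$22.86

Competitive equilibrium: 107 − 0.7Q = 65 + 0.7Q → Q* = 30, P* = 86.
With the tax, the buyer price exceeds the seller price by 8: (107 − 0.7Q) − (65 + 0.7Q) = 8 → Q' = 24.2857.
ΔQ = 30 − 24.2857 = 5.7143; the wedge equals the tax, 8.
Welfare loss = ½ × 5.7143 × 8 = $22.86.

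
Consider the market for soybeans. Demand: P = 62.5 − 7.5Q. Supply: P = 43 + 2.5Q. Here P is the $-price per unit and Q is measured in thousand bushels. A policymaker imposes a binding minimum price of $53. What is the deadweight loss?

$2.33 thousand

Competitive equilibrium: 62.5 − 7.5Q = 43 + 2.5Q → Q* = 1.95, P* = 47.875.
At the floor P = 53, quantity demanded = (62.5 − 53)/7.5 = 1.2667.
Sellers' marginal cost at Q' = 1.2667: 43 + 2.5·1.2667 = 46.1668.
ΔQ = 1.95 − 1.2667 = 0.6833; wedge = 53 − 46.1668 = 6.8332.
Welfare loss = ½ × 0.6833 × 6.8332 = $2.33 thousand.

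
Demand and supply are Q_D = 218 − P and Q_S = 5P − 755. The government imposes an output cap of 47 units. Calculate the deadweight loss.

46.82

In inverse form: demand P = 218 − Q, supply P = 151 + 0.2Q.
Competitive equilibrium: 218 − Q = 151 + 0.2Q → Q* = 55.8333, P* = 162.1667.
At Q = 47: demand price = 218 − 1·47 = 171; supply price = 151 + 0.2·47 = 160.4.
ΔQ = 55.8333 − 47 = 8.8333; wedge = 171 − 160.4 = 10.6.
Deadweight loss = ½ × 8.8333 × 10.6 = 46.82.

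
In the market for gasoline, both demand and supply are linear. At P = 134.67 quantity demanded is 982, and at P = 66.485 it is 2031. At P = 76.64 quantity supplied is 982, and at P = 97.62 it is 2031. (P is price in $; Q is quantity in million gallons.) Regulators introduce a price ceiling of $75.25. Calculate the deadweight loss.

Demand slope = (66.485 − 134.67)/(2031 − 982) = −0.065, so P = 198.5 − 0.065Q.
Supply slope = (97.62 − 76.64)/(2031 − 982) = 0.02, so P = 57 + 0.02Q.
Competitive equilibrium: 198.5 − 0.065Q = 57 + 0.02Q → Q* = 1664.7059, P* = 90.2941.
At the ceiling P = 75.25, quantity supplied = (75.25 − 57)/0.02 = 912.5.
Willingness to pay at Q' = 912.5: 198.5 − 0.065·912.5 = 139.1875.
ΔQ = 1664.7059 − 912.5 = 752.2059; wedge = 139.1875 − 75.25 = 63.9375.
Deadweight loss = ½ × 752.2059 × 63.9375 = $24047.08 million.

$24047.08 million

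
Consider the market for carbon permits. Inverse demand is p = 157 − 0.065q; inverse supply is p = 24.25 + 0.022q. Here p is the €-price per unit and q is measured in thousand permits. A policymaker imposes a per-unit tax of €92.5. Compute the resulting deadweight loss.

Competitive equilibrium: 157 − 0.065q = 24.25 + 0.022q → q* = 1525.8621, p* = 57.819.
With the tax, the buyer price exceeds the seller price by 92.5: (157 − 0.065q) − (24.25 + 0.022q) = 92.5 → q' = 462.6437.
Δq = 1525.8621 − 462.6437 = 1063.2184; the wedge equals the tax, 92.5.
The triangle = ½ × 1063.2184 × 92.5 = €49173.85 thousand.

€49173.85 thousand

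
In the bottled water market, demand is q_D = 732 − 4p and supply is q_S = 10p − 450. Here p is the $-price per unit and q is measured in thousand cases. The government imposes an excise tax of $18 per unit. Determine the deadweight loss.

$462.86 thousand

In inverse form: demand p = 183 − 0.25q, supply p = 45 + 0.1q.
Competitive equilibrium: 183 − 0.25q = 45 + 0.1q → q* = 394.2857, p* = 84.4286.
With the tax, the buyer price exceeds the seller price by 18: (183 − 0.25q) − (45 + 0.1q) = 18 → q' = 342.8571.
Δq = 394.2857 − 342.8571 = 51.4286; the wedge equals the tax, 18.
Deadweight loss = ½ × 51.4286 × 18 = $462.86 thousand.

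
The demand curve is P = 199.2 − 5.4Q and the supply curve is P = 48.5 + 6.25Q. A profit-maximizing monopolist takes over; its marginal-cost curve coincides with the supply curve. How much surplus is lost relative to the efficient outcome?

Competitive equilibrium: 199.2 − 5.4Q = 48.5 + 6.25Q → Q* = 12.9356, P* = 129.3476.
Marginal revenue: MR = 199.2 − 10.8Q. Set MR = MC: 199.2 − 10.8Q = 48.5 + 6.25Q → Q_m = 8.8387.
Price P_m = 199.2 − 5.4·8.8387 = 151.471; MC(Q_m) = 48.5 + 6.25·8.8387 = 103.7419.
Competitive Q* = 12.9356, so ΔQ = 4.0969; wedge = 151.471 − 103.7419 = 47.7291.
Deadweight loss = ½ × 4.0969 × 47.7291 = 97.77.

97.77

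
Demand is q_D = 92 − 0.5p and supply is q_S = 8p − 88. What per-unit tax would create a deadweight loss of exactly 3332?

In inverse form: demand p = 184 − 2q, supply p = 11 + 0.125q.
Competitive equilibrium: 184 − 2q = 11 + 0.125q → q* = 81.4118, p* = 21.1765.
A tax t gives Δq = t/2.125 and wedge t, so DWL = t²/4.25.
t²/4.25 = 3332 → t² = 14161 → t = 119.

119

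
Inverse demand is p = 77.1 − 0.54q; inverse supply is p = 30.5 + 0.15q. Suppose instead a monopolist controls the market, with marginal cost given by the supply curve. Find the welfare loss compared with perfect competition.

Competitive equilibrium: 77.1 − 0.54q = 30.5 + 0.15q → q* = 67.5362, p* = 40.6304.
Marginal revenue: MR = 77.1 − 1.08q. Set MR = MC: 77.1 − 1.08q = 30.5 + 0.15q → q_m = 37.8862.
Price p_m = 77.1 − 0.54·37.8862 = 56.6415; MC(q_m) = 30.5 + 0.15·37.8862 = 36.1829.
Competitive q* = 67.5362, so Δq = 29.65; wedge = 56.6415 − 36.1829 = 20.4586.
DWL = ½ × 29.65 × 20.4586 = 303.30.

303.30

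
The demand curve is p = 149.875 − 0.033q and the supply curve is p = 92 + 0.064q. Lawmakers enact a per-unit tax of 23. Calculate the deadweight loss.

2726.80

Competitive equilibrium: 149.875 − 0.033q = 92 + 0.064q → q* = 596.6495, p* = 130.1856.
With the tax, the buyer price exceeds the seller price by 23: (149.875 − 0.033q) − (92 + 0.064q) = 23 → q' = 359.5361.
Δq = 596.6495 − 359.5361 = 237.1134; the wedge equals the tax, 23.
Deadweight loss = ½ × 237.1134 × 23 = 2726.80.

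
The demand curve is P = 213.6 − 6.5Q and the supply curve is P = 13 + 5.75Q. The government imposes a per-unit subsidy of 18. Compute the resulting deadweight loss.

Competitive equilibrium: 213.6 − 6.5Q = 13 + 5.75Q → Q* = 16.3755, P* = 107.1592.
The subsidy lowers effective supply by 18: P = 5.75Q − 5.
New quantity: 213.6 − 6.5Q = 5.75Q − 5 → Q' = 17.8449.
Overproduction ΔQ = 17.8449 − 16.3755 = 1.4694; wedge = subsidy = 18.
DWL = ½ × 1.4694 × 18 = 13.22.

13.22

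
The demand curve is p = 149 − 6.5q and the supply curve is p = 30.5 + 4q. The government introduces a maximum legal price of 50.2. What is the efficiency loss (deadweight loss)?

212.41

Competitive equilibrium: 149 − 6.5q = 30.5 + 4q → q* = 11.2857, p* = 75.6429.
At the ceiling p = 50.2, quantity supplied = (50.2 − 30.5)/4 = 4.925.
Willingness to pay at q' = 4.925: 149 − 6.5·4.925 = 116.9875.
Δq = 11.2857 − 4.925 = 6.3607; wedge = 116.9875 − 50.2 = 66.7875.
The triangle = ½ × 6.3607 × 66.7875 = 212.41.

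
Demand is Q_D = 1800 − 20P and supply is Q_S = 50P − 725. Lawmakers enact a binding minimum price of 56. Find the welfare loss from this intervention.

5560.07

In inverse form: demand P = 90 − 0.05Q, supply P = 14.5 + 0.02Q.
Competitive equilibrium: 90 − 0.05Q = 14.5 + 0.02Q → Q* = 1078.5714, P* = 36.0714.
At the floor P = 56, quantity demanded = (90 − 56)/0.05 = 680.
Sellers' marginal cost at Q' = 680: 14.5 + 0.02·680 = 28.1.
ΔQ = 1078.5714 − 680 = 398.5714; wedge = 56 − 28.1 = 27.9.
Welfare loss = ½ × 398.5714 × 27.9 = 5560.07.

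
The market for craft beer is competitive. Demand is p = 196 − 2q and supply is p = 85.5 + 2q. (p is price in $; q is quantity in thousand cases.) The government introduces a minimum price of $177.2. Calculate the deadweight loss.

$664.30 thousand

Competitive equilibrium: 196 − 2q = 85.5 + 2q → q* = 27.625, p* = 140.75.
At the floor p = 177.2, quantity demanded = (196 − 177.2)/2 = 9.4.
Sellers' marginal cost at q' = 9.4: 85.5 + 2·9.4 = 104.3.
Δq = 27.625 − 9.4 = 18.225; wedge = 177.2 − 104.3 = 72.9.
DWL = ½ × 18.225 × 72.9 = $664.30 thousand.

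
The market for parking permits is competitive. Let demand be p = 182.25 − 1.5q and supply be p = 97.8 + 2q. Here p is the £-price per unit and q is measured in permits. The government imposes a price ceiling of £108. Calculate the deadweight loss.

Competitive equilibrium: 182.25 − 1.5q = 97.8 + 2q → q* = 24.1286, p* = 146.0571.
At the ceiling p = 108, quantity supplied = (108 − 97.8)/2 = 5.1.
Willingness to pay at q' = 5.1: 182.25 − 1.5·5.1 = 174.6.
Δq = 24.1286 − 5.1 = 19.0286; wedge = 174.6 − 108 = 66.6.
The triangle = ½ × 19.0286 × 66.6 = £633.65.

£633.65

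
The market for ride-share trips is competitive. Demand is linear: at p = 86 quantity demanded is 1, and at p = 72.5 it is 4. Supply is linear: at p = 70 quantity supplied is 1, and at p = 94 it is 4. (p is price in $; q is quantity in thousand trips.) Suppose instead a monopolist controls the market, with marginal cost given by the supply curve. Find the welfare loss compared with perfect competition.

Demand slope = (72.5 − 86)/(4 − 1) = −4.5, so p = 90.5 − 4.5q.
Supply slope = (94 − 70)/(4 − 1) = 8, so p = 62 + 8q.
Competitive equilibrium: 90.5 − 4.5q = 62 + 8q → q* = 2.28, p* = 80.24.
Marginal revenue: MR = 90.5 − 9q. Set MR = MC: 90.5 − 9q = 62 + 8q → q_m = 1.6765.
Price p_m = 90.5 − 4.5·1.6765 = 82.9558; MC(q_m) = 62 + 8·1.6765 = 75.412.
Competitive q* = 2.28, so Δq = 0.6035; wedge = 82.9558 − 75.412 = 7.5438.
The triangle = ½ × 0.6035 × 7.5438 = $2.28 thousand.

$2.28 thousand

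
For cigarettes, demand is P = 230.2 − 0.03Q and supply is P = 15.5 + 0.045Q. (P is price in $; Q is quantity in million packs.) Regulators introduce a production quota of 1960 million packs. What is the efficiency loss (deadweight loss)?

$30555.27 million

Competitive equilibrium: 230.2 − 0.03Q = 15.5 + 0.045Q → Q* = 2862.6667, P* = 144.32.
At Q = 1960: demand price = 230.2 − 0.03·1960 = 171.4; supply price = 15.5 + 0.045·1960 = 103.7.
ΔQ = 2862.6667 − 1960 = 902.6667; wedge = 171.4 − 103.7 = 67.7.
Welfare loss = ½ × 902.6667 × 67.7 = $30555.27 million.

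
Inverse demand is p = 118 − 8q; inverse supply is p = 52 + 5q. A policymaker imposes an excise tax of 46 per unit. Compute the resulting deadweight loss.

Competitive equilibrium: 118 − 8q = 52 + 5q → q* = 5.0769, p* = 77.3846.
With the tax, the buyer price exceeds the seller price by 46: (118 − 8q) − (52 + 5q) = 46 → q' = 1.5385.
Δq = 5.0769 − 1.5385 = 3.5384; the wedge equals the tax, 46.
DWL = ½ × 3.5384 × 46 = 81.38.

81.38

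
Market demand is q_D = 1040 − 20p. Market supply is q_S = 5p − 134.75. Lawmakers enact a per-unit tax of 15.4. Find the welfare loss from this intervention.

474.32

In inverse form: demand p = 52 − 0.05q, supply p = 26.95 + 0.2q.
Competitive equilibrium: 52 − 0.05q = 26.95 + 0.2q → q* = 100.2, p* = 46.99.
With the tax, the buyer price exceeds the seller price by 15.4: (52 − 0.05q) − (26.95 + 0.2q) = 15.4 → q' = 38.6.
Δq = 100.2 − 38.6 = 61.6; the wedge equals the tax, 15.4.
Deadweight loss = ½ × 61.6 × 15.4 = 474.32.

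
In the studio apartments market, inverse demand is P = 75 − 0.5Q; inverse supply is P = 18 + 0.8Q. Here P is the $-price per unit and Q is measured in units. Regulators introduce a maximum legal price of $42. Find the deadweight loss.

Competitive equilibrium: 75 − 0.5Q = 18 + 0.8Q → Q* = 43.8462, P* = 53.0769.
At the ceiling P = 42, quantity supplied = (42 − 18)/0.8 = 30.
Willingness to pay at Q' = 30: 75 − 0.5·30 = 60.
ΔQ = 43.8462 − 30 = 13.8462; wedge = 60 − 42 = 18.
The triangle = ½ × 13.8462 × 18 = $124.62.

$124.62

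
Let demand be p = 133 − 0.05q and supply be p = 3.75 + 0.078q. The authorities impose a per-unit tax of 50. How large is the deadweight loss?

9765.625

Competitive equilibrium: 133 − 0.05q = 3.75 + 0.078q → q* = 1009.7656, p* = 82.5117.
With the tax, the buyer price exceeds the seller price by 50: (133 − 0.05q) − (3.75 + 0.078q) = 50 → q' = 619.1406.
Δq = 1009.7656 − 619.1406 = 390.625; the wedge equals the tax, 50.
DWL = ½ × 390.625 × 50 = 9765.625.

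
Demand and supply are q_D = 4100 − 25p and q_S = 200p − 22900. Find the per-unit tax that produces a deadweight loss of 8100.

27

In inverse form: demand p = 164 − 0.04q, supply p = 114.5 + 0.005q.
Competitive equilibrium: 164 − 0.04q = 114.5 + 0.005q → q* = 1100, p* = 120.
A tax t gives Δq = t/0.045 and wedge t, so DWL = t²/0.09.
t²/0.09 = 8100 → t² = 729 → t = 27.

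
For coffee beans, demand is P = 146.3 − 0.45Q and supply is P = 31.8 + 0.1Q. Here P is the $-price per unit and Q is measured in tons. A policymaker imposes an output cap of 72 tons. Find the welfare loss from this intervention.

Competitive equilibrium: 146.3 − 0.45Q = 31.8 + 0.1Q → Q* = 208.1818, P* = 52.6182.
At Q = 72: demand price = 146.3 − 0.45·72 = 113.9; supply price = 31.8 + 0.1·72 = 39.
ΔQ = 208.1818 − 72 = 136.1818; wedge = 113.9 − 39 = 74.9.
DWL = ½ × 136.1818 × 74.9 = $5100.01.

$5100.01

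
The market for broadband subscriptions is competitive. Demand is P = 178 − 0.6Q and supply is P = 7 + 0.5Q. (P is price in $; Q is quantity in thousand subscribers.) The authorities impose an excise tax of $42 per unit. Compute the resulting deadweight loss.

Competitive equilibrium: 178 − 0.6Q = 7 + 0.5Q → Q* = 155.4545, P* = 84.7273.
With the tax, the buyer price exceeds the seller price by 42: (178 − 0.6Q) − (7 + 0.5Q) = 42 → Q' = 117.2727.
ΔQ = 155.4545 − 117.2727 = 38.1818; the wedge equals the tax, 42.
Welfare loss = ½ × 38.1818 × 42 = $801.82 thousand.

$801.82 thousand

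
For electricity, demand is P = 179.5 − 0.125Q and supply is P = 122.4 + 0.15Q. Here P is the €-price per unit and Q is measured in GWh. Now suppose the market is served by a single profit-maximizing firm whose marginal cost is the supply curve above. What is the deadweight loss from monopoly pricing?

Competitive equilibrium: 179.5 − 0.125Q = 122.4 + 0.15Q → Q* = 207.6364, P* = 153.5455.
Marginal revenue: MR = 179.5 − 0.25Q. Set MR = MC: 179.5 − 0.25Q = 122.4 + 0.15Q → Q_m = 142.75.
Price P_m = 179.5 − 0.125·142.75 = 161.6563; MC(Q_m) = 122.4 + 0.15·142.75 = 143.8125.
Competitive Q* = 207.6364, so ΔQ = 64.8864; wedge = 161.6563 − 143.8125 = 17.8438.
Deadweight loss = ½ × 64.8864 × 17.8438 = €578.91.

€578.91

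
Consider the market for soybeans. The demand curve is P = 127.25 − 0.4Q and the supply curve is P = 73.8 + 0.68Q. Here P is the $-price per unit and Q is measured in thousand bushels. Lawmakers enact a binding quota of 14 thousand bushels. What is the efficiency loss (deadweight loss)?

$680.18 thousand

Competitive equilibrium: 127.25 − 0.4Q = 73.8 + 0.68Q → Q* = 49.4907, P* = 107.4537.
At Q = 14: demand price = 127.25 − 0.4·14 = 121.65; supply price = 73.8 + 0.68·14 = 83.32.
ΔQ = 49.4907 − 14 = 35.4907; wedge = 121.65 − 83.32 = 38.33.
Welfare loss = ½ × 35.4907 × 38.33 = $680.18 thousand.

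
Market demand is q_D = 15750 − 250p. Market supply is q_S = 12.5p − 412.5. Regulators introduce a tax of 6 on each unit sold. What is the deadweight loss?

214.29

In inverse form: demand p = 63 − 0.004q, supply p = 33 + 0.08q.
Competitive equilibrium: 63 − 0.004q = 33 + 0.08q → q* = 357.1429, p* = 61.5714.
With the tax, the buyer price exceeds the seller price by 6: (63 − 0.004q) − (33 + 0.08q) = 6 → q' = 285.7143.
Δq = 357.1429 − 285.7143 = 71.4286; the wedge equals the tax, 6.
The triangle = ½ × 71.4286 × 6 = 214.29.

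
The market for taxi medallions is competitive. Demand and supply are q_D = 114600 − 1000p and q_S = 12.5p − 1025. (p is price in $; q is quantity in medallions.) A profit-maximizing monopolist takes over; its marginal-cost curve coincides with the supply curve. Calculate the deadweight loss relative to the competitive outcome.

In inverse form: demand p = 114.6 − 0.001q, supply p = 82 + 0.08q.
Competitive equilibrium: 114.6 − 0.001q = 82 + 0.08q → q* = 402.4691, p* = 114.1975.
Marginal revenue: MR = 114.6 − 0.002q. Set MR = MC: 114.6 − 0.002q = 82 + 0.08q → q_m = 397.561.
Price p_m = 114.6 − 0.001·397.561 = 114.2024; MC(q_m) = 82 + 0.08·397.561 = 113.8049.
Competitive q* = 402.4691, so Δq = 4.9081; wedge = 114.2024 − 113.8049 = 0.3975.
Deadweight loss = ½ × 4.9081 × 0.3975 = $0.98.

$0.98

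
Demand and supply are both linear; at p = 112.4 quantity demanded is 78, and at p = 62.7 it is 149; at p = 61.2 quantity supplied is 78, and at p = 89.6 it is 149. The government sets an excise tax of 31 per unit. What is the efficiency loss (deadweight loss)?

436.82

Demand slope = (62.7 − 112.4)/(149 − 78) = −0.7, so p = 167 − 0.7q.
Supply slope = (89.6 − 61.2)/(149 − 78) = 0.4, so p = 30 + 0.4q.
Competitive equilibrium: 167 − 0.7q = 30 + 0.4q → q* = 124.5455, p* = 79.8182.
With the tax, the buyer price exceeds the seller price by 31: (167 − 0.7q) − (30 + 0.4q) = 31 → q' = 96.3636.
Δq = 124.5455 − 96.3636 = 28.1819; the wedge equals the tax, 31.
Deadweight loss = ½ × 28.1819 × 31 = 436.82.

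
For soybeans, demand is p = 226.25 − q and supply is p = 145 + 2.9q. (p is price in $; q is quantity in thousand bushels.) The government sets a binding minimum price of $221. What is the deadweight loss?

Competitive equilibrium: 226.25 − q = 145 + 2.9q → q* = 20.8333, p* = 205.4167.
At the floor p = 221, quantity demanded = (226.25 − 221)/1 = 5.25.
Sellers' marginal cost at q' = 5.25: 145 + 2.9·5.25 = 160.225.
Δq = 20.8333 − 5.25 = 15.5833; wedge = 221 − 160.225 = 60.775.
Welfare loss = ½ × 15.5833 × 60.775 = $473.54 thousand.

$473.54 thousand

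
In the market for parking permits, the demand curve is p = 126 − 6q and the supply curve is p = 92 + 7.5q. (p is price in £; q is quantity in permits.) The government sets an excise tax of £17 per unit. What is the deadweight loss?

Competitive equilibrium: 126 − 6q = 92 + 7.5q → q* = 2.5185, p* = 110.8889.
With the tax, the buyer price exceeds the seller price by 17: (126 − 6q) − (92 + 7.5q) = 17 → q' = 1.2593.
Δq = 2.5185 − 1.2593 = 1.2592; the wedge equals the tax, 17.
DWL = ½ × 1.2592 × 17 = £10.70.

£10.70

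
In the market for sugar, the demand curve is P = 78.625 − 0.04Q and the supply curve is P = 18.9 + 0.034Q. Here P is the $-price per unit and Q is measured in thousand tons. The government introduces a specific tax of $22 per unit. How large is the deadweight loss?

Competitive equilibrium: 78.625 − 0.04Q = 18.9 + 0.034Q → Q* = 807.0946, P* = 46.3412.
With the tax, the buyer price exceeds the seller price by 22: (78.625 − 0.04Q) − (18.9 + 0.034Q) = 22 → Q' = 509.7973.
ΔQ = 807.0946 − 509.7973 = 297.2973; the wedge equals the tax, 22.
The triangle = ½ × 297.2973 × 22 = $3270.27 thousand.

$3270.27 thousand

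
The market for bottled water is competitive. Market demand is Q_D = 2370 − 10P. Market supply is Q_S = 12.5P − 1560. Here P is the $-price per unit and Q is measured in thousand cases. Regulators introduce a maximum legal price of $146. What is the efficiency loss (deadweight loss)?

$11556.25 thousand

In inverse form: demand P = 237 − 0.1Q, supply P = 124.8 + 0.08Q.
Competitive equilibrium: 237 − 0.1Q = 124.8 + 0.08Q → Q* = 623.3333, P* = 174.6667.
At the ceiling P = 146, quantity supplied = (146 − 124.8)/0.08 = 265.
Willingness to pay at Q' = 265: 237 − 0.1·265 = 210.5.
ΔQ = 623.3333 − 265 = 358.3333; wedge = 210.5 − 146 = 64.5.
DWL = ½ × 358.3333 × 64.5 = $11556.25 thousand.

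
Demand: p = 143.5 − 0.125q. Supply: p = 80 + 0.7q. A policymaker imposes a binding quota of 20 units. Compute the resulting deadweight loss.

1338.79

Competitive equilibrium: 143.5 − 0.125q = 80 + 0.7q → q* = 76.9697, p* = 133.8788.
At q = 20: demand price = 143.5 − 0.125·20 = 141; supply price = 80 + 0.7·20 = 94.
Δq = 76.9697 − 20 = 56.9697; wedge = 141 − 94 = 47.
The triangle = ½ × 56.9697 × 47 = 1338.79.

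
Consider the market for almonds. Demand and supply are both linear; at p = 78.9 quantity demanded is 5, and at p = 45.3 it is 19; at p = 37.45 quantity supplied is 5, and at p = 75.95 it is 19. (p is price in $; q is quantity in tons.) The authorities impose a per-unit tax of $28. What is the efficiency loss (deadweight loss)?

Demand slope = (45.3 − 78.9)/(19 − 5) = −2.4, so p = 90.9 − 2.4q.
Supply slope = (75.95 − 37.45)/(19 − 5) = 2.75, so p = 23.7 + 2.75q.
Competitive equilibrium: 90.9 − 2.4q = 23.7 + 2.75q → q* = 13.0485, p* = 59.5835.
With the tax, the buyer price exceeds the seller price by 28: (90.9 − 2.4q) − (23.7 + 2.75q) = 28 → q' = 7.6117.
Δq = 13.0485 − 7.6117 = 5.4368; the wedge equals the tax, 28.
Welfare loss = ½ × 5.4368 × 28 = $76.12.

$76.12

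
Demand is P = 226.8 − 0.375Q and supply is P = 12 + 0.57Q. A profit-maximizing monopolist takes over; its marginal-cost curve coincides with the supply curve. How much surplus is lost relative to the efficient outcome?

1970.25

Competitive equilibrium: 226.8 − 0.375Q = 12 + 0.57Q → Q* = 227.3016, P* = 141.5619.
Marginal revenue: MR = 226.8 − 0.75Q. Set MR = MC: 226.8 − 0.75Q = 12 + 0.57Q → Q_m = 162.7273.
Price P_m = 226.8 − 0.375·162.7273 = 165.7773; MC(Q_m) = 12 + 0.57·162.7273 = 104.7546.
Competitive Q* = 227.3016, so ΔQ = 64.5743; wedge = 165.7773 − 104.7546 = 61.0227.
Deadweight loss = ½ × 64.5743 × 61.0227 = 1970.25.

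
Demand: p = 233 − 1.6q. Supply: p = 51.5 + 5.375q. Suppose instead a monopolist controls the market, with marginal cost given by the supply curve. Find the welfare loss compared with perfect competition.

Competitive equilibrium: 233 − 1.6q = 51.5 + 5.375q → q* = 26.0215, p* = 191.3656.
Marginal revenue: MR = 233 − 3.2q. Set MR = MC: 233 − 3.2q = 51.5 + 5.375q → q_m = 21.1662.
Price p_m = 233 − 1.6·21.1662 = 199.1341; MC(q_m) = 51.5 + 5.375·21.1662 = 165.2683.
Competitive q* = 26.0215, so Δq = 4.8553; wedge = 199.1341 − 165.2683 = 33.8658.
The triangle = ½ × 4.8553 × 33.8658 = 82.21.

82.21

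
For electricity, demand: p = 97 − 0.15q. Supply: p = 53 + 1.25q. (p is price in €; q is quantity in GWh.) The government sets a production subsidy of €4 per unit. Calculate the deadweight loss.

€5.71

Competitive equilibrium: 97 − 0.15q = 53 + 1.25q → q* = 31.4286, p* = 92.2857.
The subsidy lowers effective supply by 4: p = 49 + 1.25q.
New quantity: 97 − 0.15q = 49 + 1.25q → q' = 34.2857.
Overproduction Δq = 34.2857 − 31.4286 = 2.8571; wedge = subsidy = 4.
Deadweight loss = ½ × 2.8571 × 4 = €5.71.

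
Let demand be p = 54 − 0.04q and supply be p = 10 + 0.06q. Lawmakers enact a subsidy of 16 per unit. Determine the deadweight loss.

Competitive equilibrium: 54 − 0.04q = 10 + 0.06q → q* = 440, p* = 36.4.
The subsidy lowers effective supply by 16: p = 0.06q − 6.
New quantity: 54 − 0.04q = 0.06q − 6 → q' = 600.
Overproduction Δq = 600 − 440 = 160; wedge = subsidy = 16.
Welfare loss = ½ × 160 × 16 = 1280.

1280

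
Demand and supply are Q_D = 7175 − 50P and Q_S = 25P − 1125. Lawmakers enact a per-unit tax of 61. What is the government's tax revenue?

In inverse form: demand P = 143.5 − 0.02Q, supply P = 45 + 0.04Q.
Competitive equilibrium: 143.5 − 0.02Q = 45 + 0.04Q → Q* = 1641.6667, P* = 110.6667.
With the tax, the buyer price exceeds the seller price by 61: (143.5 − 0.02Q) − (45 + 0.04Q) = 61 → Q' = 625.
Tax revenue = 61 × 625 = 38125.

38125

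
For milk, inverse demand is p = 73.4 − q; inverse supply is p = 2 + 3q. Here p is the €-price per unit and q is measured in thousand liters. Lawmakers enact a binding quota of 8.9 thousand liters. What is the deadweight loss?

€160.205 thousand

Competitive equilibrium: 73.4 − q = 2 + 3q → q* = 17.85, p* = 55.55.
At q = 8.9: demand price = 73.4 − 1·8.9 = 64.5; supply price = 2 + 3·8.9 = 28.7.
Δq = 17.85 − 8.9 = 8.95; wedge = 64.5 − 28.7 = 35.8.
Welfare loss = ½ × 8.95 × 35.8 = €160.205 thousand.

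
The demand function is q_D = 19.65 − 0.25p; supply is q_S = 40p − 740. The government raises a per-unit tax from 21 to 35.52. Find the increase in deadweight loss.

In inverse form: demand p = 78.6 − 4q, supply p = 18.5 + 0.025q.
Competitive equilibrium: 78.6 − 4q = 18.5 + 0.025q → q* = 14.9317, p* = 18.8733.
For a per-unit tax t: Δq = t/4.025, so DWL = ½·t·(t/4.025) = t²/8.05.
At t = 21: DWL = 54.783. At t = 35.52: DWL = 156.729.
Increase = 156.729 − 54.783 = 101.95.

101.95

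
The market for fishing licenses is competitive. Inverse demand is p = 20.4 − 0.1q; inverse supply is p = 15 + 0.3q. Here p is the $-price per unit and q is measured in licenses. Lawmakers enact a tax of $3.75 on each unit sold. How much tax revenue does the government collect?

Competitive equilibrium: 20.4 − 0.1q = 15 + 0.3q → q* = 13.5, p* = 19.05.
With the tax, the buyer price exceeds the seller price by 3.75: (20.4 − 0.1q) − (15 + 0.3q) = 3.75 → q' = 4.125.
Tax revenue = 3.75 × 4.125 = $15.47.

$15.47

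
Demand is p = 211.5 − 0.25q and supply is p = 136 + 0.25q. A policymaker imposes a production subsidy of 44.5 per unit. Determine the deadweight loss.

Competitive equilibrium: 211.5 − 0.25q = 136 + 0.25q → q* = 151, p* = 173.75.
The subsidy lowers effective supply by 44.5: p = 91.5 + 0.25q.
New quantity: 211.5 − 0.25q = 91.5 + 0.25q → q' = 240.
Overproduction Δq = 240 − 151 = 89; wedge = subsidy = 44.5.
Welfare loss = ½ × 89 × 44.5 = 1980.25.

1980.25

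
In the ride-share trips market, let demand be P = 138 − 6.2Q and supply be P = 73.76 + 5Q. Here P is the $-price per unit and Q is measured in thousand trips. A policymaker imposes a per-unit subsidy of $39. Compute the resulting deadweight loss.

$67.90 thousand

Competitive equilibrium: 138 − 6.2Q = 73.76 + 5Q → Q* = 5.7357, P* = 102.4386.
The subsidy lowers effective supply by 39: P = 34.76 + 5Q.
New quantity: 138 − 6.2Q = 34.76 + 5Q → Q' = 9.2179.
Overproduction ΔQ = 9.2179 − 5.7357 = 3.4822; wedge = subsidy = 39.
Deadweight loss = ½ × 3.4822 × 39 = $67.90 thousand.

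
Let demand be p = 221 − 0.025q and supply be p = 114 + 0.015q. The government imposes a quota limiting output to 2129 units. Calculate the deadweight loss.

5962.32

Competitive equilibrium: 221 − 0.025q = 114 + 0.015q → q* = 2675, p* = 154.125.
At q = 2129: demand price = 221 − 0.025·2129 = 167.775; supply price = 114 + 0.015·2129 = 145.935.
Δq = 2675 − 2129 = 546; wedge = 167.775 − 145.935 = 21.84.
Welfare loss = ½ × 546 × 21.84 = 5962.32.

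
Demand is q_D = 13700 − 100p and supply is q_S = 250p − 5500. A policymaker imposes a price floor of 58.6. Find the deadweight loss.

In inverse form: demand p = 137 − 0.01q, supply p = 22 + 0.004q.
Competitive equilibrium: 137 − 0.01q = 22 + 0.004q → q* = 8214.2857, p* = 54.8571.
At the floor p = 58.6, quantity demanded = (137 − 58.6)/0.01 = 7840.
Sellers' marginal cost at q' = 7840: 22 + 0.004·7840 = 53.36.
Δq = 8214.2857 − 7840 = 374.2857; wedge = 58.6 − 53.36 = 5.24.
Deadweight loss = ½ × 374.2857 × 5.24 = 980.63.

980.63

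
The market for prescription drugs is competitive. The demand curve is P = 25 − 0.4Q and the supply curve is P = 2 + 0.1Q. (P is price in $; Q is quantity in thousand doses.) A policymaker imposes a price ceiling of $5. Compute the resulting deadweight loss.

$64 thousand

Competitive equilibrium: 25 − 0.4Q = 2 + 0.1Q → Q* = 46, P* = 6.6.
At the ceiling P = 5, quantity supplied = (5 − 2)/0.1 = 30.
Willingness to pay at Q' = 30: 25 − 0.4·30 = 13.
ΔQ = 46 − 30 = 16; wedge = 13 − 5 = 8.
Deadweight loss = ½ × 16 × 8 = $64 thousand.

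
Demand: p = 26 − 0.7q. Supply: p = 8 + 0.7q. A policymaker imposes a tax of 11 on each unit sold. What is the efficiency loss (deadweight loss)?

Competitive equilibrium: 26 − 0.7q = 8 + 0.7q → q* = 12.8571, p* = 17.
With the tax, the buyer price exceeds the seller price by 11: (26 − 0.7q) − (8 + 0.7q) = 11 → q' = 5.
Δq = 12.8571 − 5 = 7.8571; the wedge equals the tax, 11.
The triangle = ½ × 7.8571 × 11 = 43.21.

43.21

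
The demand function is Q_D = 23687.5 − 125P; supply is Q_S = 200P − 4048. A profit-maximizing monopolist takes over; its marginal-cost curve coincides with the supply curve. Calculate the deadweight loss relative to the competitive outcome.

159910.40

In inverse form: demand P = 189.5 − 0.008Q, supply P = 20.24 + 0.005Q.
Competitive equilibrium: 189.5 − 0.008Q = 20.24 + 0.005Q → Q* = 13020, P* = 85.34.
Marginal revenue: MR = 189.5 − 0.016Q. Set MR = MC: 189.5 − 0.016Q = 20.24 + 0.005Q → Q_m = 8060.
Price P_m = 189.5 − 0.008·8060 = 125.02; MC(Q_m) = 20.24 + 0.005·8060 = 60.54.
Competitive Q* = 13020, so ΔQ = 4960; wedge = 125.02 − 60.54 = 64.48.
Deadweight loss = ½ × 4960 × 64.48 = 159910.40.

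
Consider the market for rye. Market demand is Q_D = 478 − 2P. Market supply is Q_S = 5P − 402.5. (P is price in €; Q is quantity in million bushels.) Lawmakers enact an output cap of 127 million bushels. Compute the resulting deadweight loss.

€3460.11 million

In inverse form: demand P = 239 − 0.5Q, supply P = 80.5 + 0.2Q.
Competitive equilibrium: 239 − 0.5Q = 80.5 + 0.2Q → Q* = 226.42857, P* = 125.78571.
At Q = 127: demand price = 239 − 0.5·127 = 175.5; supply price = 80.5 + 0.2·127 = 105.9.
ΔQ = 226.42857 − 127 = 99.42857; wedge = 175.5 − 105.9 = 69.6.
The triangle = ½ × 99.42857 × 69.6 = €3460.11 million.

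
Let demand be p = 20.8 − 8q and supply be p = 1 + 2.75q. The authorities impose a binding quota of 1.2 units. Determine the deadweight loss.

Competitive equilibrium: 20.8 − 8q = 1 + 2.75q → q* = 1.8419, p* = 6.0651.
At q = 1.2: demand price = 20.8 − 8·1.2 = 11.2; supply price = 1 + 2.75·1.2 = 4.3.
Δq = 1.8419 − 1.2 = 0.6419; wedge = 11.2 − 4.3 = 6.9.
DWL = ½ × 0.6419 × 6.9 = 2.21.

2.21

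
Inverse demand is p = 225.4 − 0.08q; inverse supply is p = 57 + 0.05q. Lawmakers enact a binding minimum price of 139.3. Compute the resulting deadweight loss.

Competitive equilibrium: 225.4 − 0.08q = 57 + 0.05q → q* = 1295.3846, p* = 121.7692.
At the floor p = 139.3, quantity demanded = (225.4 − 139.3)/0.08 = 1076.25.
Sellers' marginal cost at q' = 1076.25: 57 + 0.05·1076.25 = 110.8125.
Δq = 1295.3846 − 1076.25 = 219.1346; wedge = 139.3 − 110.8125 = 28.4875.
The triangle = ½ × 219.1346 × 28.4875 = 3121.30.

3121.30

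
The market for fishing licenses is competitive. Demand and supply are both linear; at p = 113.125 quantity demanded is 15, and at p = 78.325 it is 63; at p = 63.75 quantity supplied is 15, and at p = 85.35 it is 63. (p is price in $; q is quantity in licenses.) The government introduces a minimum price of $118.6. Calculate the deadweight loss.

Demand slope = (78.325 − 113.125)/(63 − 15) = −0.725, so p = 124 − 0.725q.
Supply slope = (85.35 − 63.75)/(63 − 15) = 0.45, so p = 57 + 0.45q.
Competitive equilibrium: 124 − 0.725q = 57 + 0.45q → q* = 57.0213, p* = 82.6596.
At the floor p = 118.6, quantity demanded = (124 − 118.6)/0.725 = 7.4483.
Sellers' marginal cost at q' = 7.4483: 57 + 0.45·7.4483 = 60.3517.
Δq = 57.0213 − 7.4483 = 49.573; wedge = 118.6 − 60.3517 = 58.2483.
Welfare loss = ½ × 49.573 × 58.2483 = $1443.77.

$1443.77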